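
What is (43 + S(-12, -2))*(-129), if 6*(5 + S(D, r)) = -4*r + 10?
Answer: -5289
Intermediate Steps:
S(D, r) = -10/3 - 2*r/3 (S(D, r) = -5 + (-4*r + 10)/6 = -5 + (10 - 4*r)/6 = -5 + (5/3 - 2*r/3) = -10/3 - 2*r/3)
(43 + S(-12, -2))*(-129) = (43 + (-10/3 - 2/3*(-2)))*(-129) = (43 + (-10/3 + 4/3))*(-129) = (43 - 2)*(-129) = 41*(-129) = -5289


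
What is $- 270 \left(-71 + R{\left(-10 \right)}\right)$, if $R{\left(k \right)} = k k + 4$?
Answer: $-8910$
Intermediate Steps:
$R{\left(k \right)} = 4 + k^{2}$ ($R{\left(k \right)} = k^{2} + 4 = 4 + k^{2}$)
$- 270 \left(-71 + R{\left(-10 \right)}\right) = - 270 \left(-71 + \left(4 + \left(-10\right)^{2}\right)\right) = - 270 \left(-71 + \left(4 + 100\right)\right) = - 270 \left(-71 + 104\right) = \left(-270\right) 33 = -8910$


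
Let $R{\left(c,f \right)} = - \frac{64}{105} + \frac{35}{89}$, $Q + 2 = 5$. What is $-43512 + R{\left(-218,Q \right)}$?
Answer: $- \frac{406621661}{9345} \approx -43512.0$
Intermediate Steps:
$Q = 3$ ($Q = -2 + 5 = 3$)
$R{\left(c,f \right)} = - \frac{2021}{9345}$ ($R{\left(c,f \right)} = \left(-64\right) \frac{1}{105} + 35 \cdot \frac{1}{89} = - \frac{64}{105} + \frac{35}{89} = - \frac{2021}{9345}$)
$-43512 + R{\left(-218,Q \right)} = -43512 - \frac{2021}{9345} = - \frac{406621661}{9345}$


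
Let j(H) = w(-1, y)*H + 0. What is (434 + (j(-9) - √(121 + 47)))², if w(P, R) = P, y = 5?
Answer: 196417 - 1772*√42 ≈ 1.8493e+5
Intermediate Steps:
j(H) = -H (j(H) = -H + 0 = -H)
(434 + (j(-9) - √(121 + 47)))² = (434 + (-1*(-9) - √(121 + 47)))² = (434 + (9 - √168))² = (434 + (9 - 2*√42))² = (443 - 2*√42)²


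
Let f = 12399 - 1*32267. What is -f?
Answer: 19868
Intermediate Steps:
f = -19868 (f = 12399 - 32267 = -19868)
-f = -1*(-19868) = 19868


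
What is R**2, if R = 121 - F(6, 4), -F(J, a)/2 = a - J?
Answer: 13689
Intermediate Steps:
F(J, a) = -2*a + 2*J (F(J, a) = -2*(a - J) = -2*a + 2*J)
R = 117 (R = 121 - (-2*4 + 2*6) = 121 - (-8 + 12) = 121 - 1*4 = 121 - 4 = 117)
R**2 = 117**2 = 13689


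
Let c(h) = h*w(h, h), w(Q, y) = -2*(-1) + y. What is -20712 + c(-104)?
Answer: -10104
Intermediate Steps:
w(Q, y) = 2 + y
c(h) = h*(2 + h)
-20712 + c(-104) = -20712 - 104*(2 - 104) = -20712 - 104*(-102) = -20712 + 10608 = -10104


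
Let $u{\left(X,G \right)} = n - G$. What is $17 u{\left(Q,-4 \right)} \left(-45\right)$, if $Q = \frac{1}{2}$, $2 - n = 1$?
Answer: $-3825$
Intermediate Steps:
$n = 1$ ($n = 2 - 1 = 1$)
$Q = \frac{1}{2} \approx 0.5$
$u{\left(X,G \right)} = 1 - G$
$17 u{\left(Q,-4 \right)} \left(-45\right) = 17 \left(1 - -4\right) \left(-45\right) = 17 \left(1 + 4\right) \left(-45\right) = 17 \cdot 5 \left(-45\right) = 85 \left(-45\right) = -3825$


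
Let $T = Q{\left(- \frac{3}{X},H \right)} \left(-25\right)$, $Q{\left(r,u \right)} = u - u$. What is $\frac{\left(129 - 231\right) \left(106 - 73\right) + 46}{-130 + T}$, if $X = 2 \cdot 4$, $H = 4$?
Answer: $\frac{332}{13} \approx 25.538$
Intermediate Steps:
$X = 8$
$Q{\left(r,u \right)} = 0$
$T = 0$ ($T = 0 \left(-25\right) = 0$)
$\frac{\left(129 - 231\right) \left(106 - 73\right) + 46}{-130 + T} = \frac{\left(129 - 231\right) \left(106 - 73\right) + 46}{-130 + 0} = \frac{\left(-102\right) 33 + 46}{-130} = \left(-3366 + 46\right) \left(- \frac{1}{130}\right) = \left(-3320\right) \left(- \frac{1}{130}\right) = \frac{332}{13}$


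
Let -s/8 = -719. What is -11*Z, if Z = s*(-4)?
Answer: 253088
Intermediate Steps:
s = 5752 (s = -8*(-719) = 5752)
Z = -23008 (Z = 5752*(-4) = -23008)
-11*Z = -11*(-23008) = 253088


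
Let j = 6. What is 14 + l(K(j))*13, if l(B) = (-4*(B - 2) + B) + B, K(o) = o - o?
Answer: 118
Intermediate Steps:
K(o) = 0
l(B) = 8 - 2*B (l(B) = (-4*(-2 + B) + B) + B = ((8 - 4*B) + B) + B = (8 - 3*B) + B = 8 - 2*B)
14 + l(K(j))*13 = 14 + (8 - 2*0)*13 = 14 + (8 + 0)*13 = 14 + 8*13 = 14 + 104 = 118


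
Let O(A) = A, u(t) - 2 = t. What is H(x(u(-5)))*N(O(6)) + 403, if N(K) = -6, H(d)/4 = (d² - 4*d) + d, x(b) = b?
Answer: -29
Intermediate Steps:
u(t) = 2 + t
H(d) = -12*d + 4*d² (H(d) = 4*((d² - 4*d) + d) = 4*(d² - 3*d) = -12*d + 4*d²)
H(x(u(-5)))*N(O(6)) + 403 = (4*(2 - 5)*(-3 + (2 - 5)))*(-6) + 403 = (4*(-3)*(-3 - 3))*(-6) + 403 = (4*(-3)*(-6))*(-6) + 403 = 72*(-6) + 403 = -432 + 403 = -29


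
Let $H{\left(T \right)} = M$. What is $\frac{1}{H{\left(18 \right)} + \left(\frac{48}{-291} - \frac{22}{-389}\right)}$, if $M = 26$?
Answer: $\frac{37733}{976968} \approx 0.038623$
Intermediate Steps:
$H{\left(T \right)} = 26$
$\frac{1}{H{\left(18 \right)} + \left(\frac{48}{-291} - \frac{22}{-389}\right)} = \frac{1}{26 + \left(\frac{48}{-291} - \frac{22}{-389}\right)} = \frac{1}{26 + \left(48 \left(- \frac{1}{291}\right) - - \frac{22}{389}\right)} = \frac{1}{26 + \left(- \frac{16}{97} + \frac{22}{389}\right)} = \frac{1}{26 - \frac{4090}{37733}} = \frac{1}{\frac{976968}{37733}} = \frac{37733}{976968}$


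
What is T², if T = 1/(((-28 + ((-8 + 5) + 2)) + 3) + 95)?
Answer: 1/4761 ≈ 0.00021004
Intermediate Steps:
T = 1/69 (T = 1/(((-28 + (-3 + 2)) + 3) + 95) = 1/(((-28 - 1) + 3) + 95) = 1/((-29 + 3) + 95) = 1/(-26 + 95) = 1/69 ≈ 0.014493)
T² = (1/69)² = 1/4761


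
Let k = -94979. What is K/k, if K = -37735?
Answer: 37735/94979 ≈ 0.39730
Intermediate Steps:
K/k = -37735/(-94979) = -37735*(-1/94979) = 37735/94979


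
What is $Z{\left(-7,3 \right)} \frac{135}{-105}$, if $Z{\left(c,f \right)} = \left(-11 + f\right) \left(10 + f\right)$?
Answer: $\frac{936}{7} \approx 133.71$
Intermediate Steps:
$Z{\left(-7,3 \right)} \frac{135}{-105} = \left(-110 + 3^{2} - 3\right) \frac{135}{-105} = \left(-110 + 9 - 3\right) 135 \left(- \frac{1}{105}\right) = \left(-104\right) \left(- \frac{9}{7}\right) = \frac{936}{7}$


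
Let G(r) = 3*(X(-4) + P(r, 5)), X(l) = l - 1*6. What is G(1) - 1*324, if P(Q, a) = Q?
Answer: -351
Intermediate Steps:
X(l) = -6 + l (X(l) = l - 6 = -6 + l)
G(r) = -30 + 3*r (G(r) = 3*((-6 - 4) + r) = 3*(-10 + r) = -30 + 3*r)
G(1) - 1*324 = (-30 + 3*1) - 1*324 = (-30 + 3) - 324 = -27 - 324 = -351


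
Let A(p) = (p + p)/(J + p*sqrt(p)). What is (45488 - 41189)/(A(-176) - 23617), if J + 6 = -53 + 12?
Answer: 4299*(-704*sqrt(11) + 47*I)/(11*(-100877*I + 1511488*sqrt(11))) ≈ -0.18203 + 1.1615e-6*I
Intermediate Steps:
J = -47 (J = -6 + (-53 + 12) = -6 - 41 = -47)
A(p) = 2*p/(-47 + p**(3/2)) (A(p) = (p + p)/(-47 + p*sqrt(p)) = (2*p)/(-47 + p**(3/2)) = 2*p/(-47 + p**(3/2)))
(45488 - 41189)/(A(-176) - 23617) = (45488 - 41189)/(2*(-176)/(-47 + (-176)**(3/2)) - 23617) = 4299/(2*(-176)/(-47 - 704*I*sqrt(11)) - 23617) = 4299/(-352/(-47 - 704*I*sqrt(11)) - 23617) = 4299/(-23617 - 352/(-47 - 704*I*sqrt(11)))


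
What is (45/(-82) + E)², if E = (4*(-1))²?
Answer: 1605289/6724 ≈ 238.74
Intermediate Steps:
E = 16 (E = (-4)² = 16)
(45/(-82) + E)² = (45/(-82) + 16)² = (45*(-1/82) + 16)² = (-45/82 + 16)² = (1267/82)² = 1605289/6724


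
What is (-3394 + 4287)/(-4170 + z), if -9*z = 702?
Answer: -893/4248 ≈ -0.21022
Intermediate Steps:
z = -78 (z = -⅑*702 = -78)
(-3394 + 4287)/(-4170 + z) = (-3394 + 4287)/(-4170 - 78) = 893/(-4248) = 893*(-1/4248) = -893/4248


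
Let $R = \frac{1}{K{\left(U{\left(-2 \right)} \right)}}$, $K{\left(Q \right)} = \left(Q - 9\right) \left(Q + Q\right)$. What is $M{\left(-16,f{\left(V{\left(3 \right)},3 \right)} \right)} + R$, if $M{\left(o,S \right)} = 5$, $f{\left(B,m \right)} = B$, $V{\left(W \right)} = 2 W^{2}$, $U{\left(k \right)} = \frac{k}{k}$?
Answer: $\frac{79}{16} \approx 4.9375$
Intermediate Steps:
$U{\left(k \right)} = 1$
$K{\left(Q \right)} = 2 Q \left(-9 + Q\right)$ ($K{\left(Q \right)} = \left(-9 + Q\right) 2 Q = 2 Q \left(-9 + Q\right)$)
$R = - \frac{1}{16}$ ($R = \frac{1}{2 \cdot 1 \left(-9 + 1\right)} = \frac{1}{2 \cdot 1 \left(-8\right)} = \frac{1}{-16} = - \frac{1}{16} \approx -0.0625$)
$M{\left(-16,f{\left(V{\left(3 \right)},3 \right)} \right)} + R = 5 - \frac{1}{16} = \frac{79}{16}$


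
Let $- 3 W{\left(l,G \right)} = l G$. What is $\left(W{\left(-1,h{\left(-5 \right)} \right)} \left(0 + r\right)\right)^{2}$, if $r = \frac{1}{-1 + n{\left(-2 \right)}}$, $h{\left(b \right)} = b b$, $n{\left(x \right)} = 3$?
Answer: $\frac{625}{36} \approx 17.361$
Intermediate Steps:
$h{\left(b \right)} = b^{2}$
$W{\left(l,G \right)} = - \frac{G l}{3}$ ($W{\left(l,G \right)} = - \frac{l G}{3} = - \frac{G l}{3}$)
$r = \frac{1}{2}$ ($r = \frac{1}{-1 + 3} = \frac{1}{2} \approx 0.5$)
$\left(W{\left(-1,h{\left(-5 \right)} \right)} \left(0 + r\right)\right)^{2} = \left(\left(- \frac{1}{3}\right) \left(-5\right)^{2} \left(-1\right) \left(0 + \frac{1}{2}\right)\right)^{2} = \left(\left(- \frac{1}{3}\right) 25 \left(-1\right) \frac{1}{2}\right)^{2} = \left(\frac{25}{3} \cdot \frac{1}{2}\right)^{2} = \left(\frac{25}{6}\right)^{2} = \frac{625}{36}$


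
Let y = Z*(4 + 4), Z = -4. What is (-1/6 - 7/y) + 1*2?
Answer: 197/96 ≈ 2.0521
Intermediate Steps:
y = -32 (y = -4*(4 + 4) = -4*8 = -32)
(-1/6 - 7/y) + 1*2 = (-1/6 - 7/(-32)) + 1*2 = (-1*1/6 - 7*(-1/32)) + 2 = (-1/6 + 7/32) + 2 = 5/96 + 2 = 197/96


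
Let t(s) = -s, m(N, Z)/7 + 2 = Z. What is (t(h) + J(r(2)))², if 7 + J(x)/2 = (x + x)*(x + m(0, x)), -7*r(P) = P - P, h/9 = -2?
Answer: 16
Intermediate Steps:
m(N, Z) = -14 + 7*Z
h = -18 (h = 9*(-2) = -18)
r(P) = 0 (r(P) = -(P - P)/7 = -⅐*0 = 0)
J(x) = -14 + 4*x*(-14 + 8*x) (J(x) = -14 + 2*((x + x)*(x + (-14 + 7*x))) = -14 + 2*((2*x)*(-14 + 8*x)) = -14 + 2*(2*x*(-14 + 8*x)) = -14 + 4*x*(-14 + 8*x))
(t(h) + J(r(2)))² = (-1*(-18) + (-14 - 56*0 + 32*0²))² = (18 + (-14 + 0 + 32*0))² = (18 + (-14 + 0 + 0))² = (18 - 14)² = 4² = 16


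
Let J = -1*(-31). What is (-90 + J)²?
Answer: 3481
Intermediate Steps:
J = 31
(-90 + J)² = (-90 + 31)² = (-59)² = 3481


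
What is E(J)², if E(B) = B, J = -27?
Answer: 729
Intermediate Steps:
E(J)² = (-27)² = 729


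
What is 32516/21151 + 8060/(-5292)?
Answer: 399403/27982773 ≈ 0.014273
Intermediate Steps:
32516/21151 + 8060/(-5292) = 32516*(1/21151) + 8060*(-1/5292) = 32516/21151 - 2015/1323 = 399403/27982773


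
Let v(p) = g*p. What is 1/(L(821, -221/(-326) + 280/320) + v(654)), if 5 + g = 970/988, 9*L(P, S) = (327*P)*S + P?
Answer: 2898792/126927137053 ≈ 2.2838e-5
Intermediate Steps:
L(P, S) = P/9 + 109*P*S/3 (L(P, S) = ((327*P)*S + P)/9 = (327*P*S + P)/9 = (P + 327*P*S)/9 = P/9 + 109*P*S/3)
g = -1985/494 (g = -5 + 970/988 = -5 + 970*(1/988) = -5 + 485/494 = -1985/494 ≈ -4.0182)
v(p) = -1985*p/494
1/(L(821, -221/(-326) + 280/320) + v(654)) = 1/((⅑)*821*(1 + 327*(-221/(-326) + 280/320)) - 1985/494*654) = 1/((⅑)*821*(1 + 327*(-221*(-1/326) + 280*(1/320))) - 649095/247) = 1/((⅑)*821*(1 + 327*(221/326 + 7/8)) - 649095/247) = 1/((⅑)*821*(1 + 327*(2025/1304)) - 649095/247) = 1/((⅑)*821*(1 + 662175/1304) - 649095/247) = 1/((⅑)*821*(663479/1304) - 649095/247) = 1/(544716259/11736 - 649095/247) = 1/(126927137053/2898792) = 2898792/126927137053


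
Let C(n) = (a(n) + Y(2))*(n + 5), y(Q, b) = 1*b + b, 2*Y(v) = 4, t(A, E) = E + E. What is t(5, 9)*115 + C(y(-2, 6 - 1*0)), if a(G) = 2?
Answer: 2138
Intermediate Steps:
t(A, E) = 2*E
Y(v) = 2 (Y(v) = (1/2)*4 = 2)
y(Q, b) = 2*b (y(Q, b) = b + b = 2*b)
C(n) = 20 + 4*n (C(n) = (2 + 2)*(n + 5) = 4*(5 + n) = 20 + 4*n)
t(5, 9)*115 + C(y(-2, 6 - 1*0)) = (2*9)*115 + (20 + 4*(2*(6 - 1*0))) = 18*115 + (20 + 4*(2*(6 + 0))) = 2070 + (20 + 4*(2*6)) = 2070 + (20 + 4*12) = 2070 + (20 + 48) = 2070 + 68 = 2138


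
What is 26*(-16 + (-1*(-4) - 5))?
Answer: -442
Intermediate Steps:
26*(-16 + (-1*(-4) - 5)) = 26*(-16 + (4 - 5)) = 26*(-16 - 1) = 26*(-17) = -442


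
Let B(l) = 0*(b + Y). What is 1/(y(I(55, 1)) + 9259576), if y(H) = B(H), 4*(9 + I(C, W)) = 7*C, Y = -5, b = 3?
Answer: 1/9259576 ≈ 1.0800e-7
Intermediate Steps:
B(l) = 0 (B(l) = 0*(3 - 5) = 0*(-2) = 0)
I(C, W) = -9 + 7*C/4 (I(C, W) = -9 + (7*C)/4 = -9 + 7*C/4)
y(H) = 0
1/(y(I(55, 1)) + 9259576) = 1/(0 + 9259576) = 1/9259576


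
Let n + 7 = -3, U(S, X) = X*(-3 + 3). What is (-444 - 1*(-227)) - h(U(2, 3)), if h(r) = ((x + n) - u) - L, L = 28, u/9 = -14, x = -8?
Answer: -297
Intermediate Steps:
u = -126 (u = 9*(-14) = -126)
U(S, X) = 0 (U(S, X) = X*0 = 0)
n = -10 (n = -7 - 3 = -10)
h(r) = 80 (h(r) = ((-8 - 10) - 1*(-126)) - 1*28 = (-18 + 126) - 28 = 108 - 28 = 80)
(-444 - 1*(-227)) - h(U(2, 3)) = (-444 - 1*(-227)) - 1*80 = (-444 + 227) - 80 = -217 - 80 = -297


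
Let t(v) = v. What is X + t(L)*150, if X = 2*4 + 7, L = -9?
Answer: -1335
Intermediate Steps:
X = 15 (X = 8 + 7 = 15)
X + t(L)*150 = 15 - 9*150 = 15 - 1350 = -1335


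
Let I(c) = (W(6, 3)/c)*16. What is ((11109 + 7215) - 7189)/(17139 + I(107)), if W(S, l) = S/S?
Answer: 1191445/1833889 ≈ 0.64968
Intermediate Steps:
W(S, l) = 1
I(c) = 16/c (I(c) = (1/c)*16 = 16/c)
((11109 + 7215) - 7189)/(17139 + I(107)) = ((11109 + 7215) - 7189)/(17139 + 16/107) = (18324 - 7189)/(17139 + 16*(1/107)) = 11135/(17139 + 16/107) = 11135/(1833889/107) = 11135*(107/1833889) = 1191445/1833889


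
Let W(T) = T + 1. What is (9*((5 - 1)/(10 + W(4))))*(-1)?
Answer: -12/5 ≈ -2.4000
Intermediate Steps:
W(T) = 1 + T
(9*((5 - 1)/(10 + W(4))))*(-1) = (9*((5 - 1)/(10 + (1 + 4))))*(-1) = (9*(4/(10 + 5)))*(-1) = (9*(4/15))*(-1) = (12/5)*(-1) = -12/5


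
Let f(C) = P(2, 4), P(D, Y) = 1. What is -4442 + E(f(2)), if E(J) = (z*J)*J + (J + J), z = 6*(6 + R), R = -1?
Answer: -4410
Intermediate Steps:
z = 30 (z = 6*(6 - 1) = 6*5 = 30)
f(C) = 1
E(J) = 2*J + 30*J² (E(J) = (30*J)*J + (J + J) = 30*J² + 2*J = 2*J + 30*J²)
-4442 + E(f(2)) = -4442 + 2*1*(1 + 15*1) = -4442 + 2*1*(1 + 15) = -4442 + 2*1*16 = -4442 + 32 = -4410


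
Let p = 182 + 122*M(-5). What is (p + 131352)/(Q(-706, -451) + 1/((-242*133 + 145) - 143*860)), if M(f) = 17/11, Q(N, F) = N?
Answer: -224617367908/1203893097 ≈ -186.58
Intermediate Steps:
M(f) = 17/11 (M(f) = 17*(1/11) = 17/11)
p = 4076/11 (p = 182 + 122*(17/11) = 182 + 2074/11 = 4076/11 ≈ 370.55)
(p + 131352)/(Q(-706, -451) + 1/((-242*133 + 145) - 143*860)) = (4076/11 + 131352)/(-706 + 1/((-242*133 + 145) - 143*860)) = 1448948/(11*(-706 + 1/((-32186 + 145) - 122980))) = 1448948/(11*(-706 + 1/(-32041 - 122980))) = 1448948/(11*(-706 + 1/(-155021))) = 1448948/(11*(-706 - 1/155021)) = 1448948/(11*(-109444827/155021)) = (1448948/11)*(-155021/109444827) = -224617367908/1203893097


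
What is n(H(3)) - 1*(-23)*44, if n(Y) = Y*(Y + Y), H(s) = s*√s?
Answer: 1066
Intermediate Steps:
H(s) = s^(3/2)
n(Y) = 2*Y² (n(Y) = Y*(2*Y) = 2*Y²)
n(H(3)) - 1*(-23)*44 = 2*(3^(3/2))² - 1*(-23)*44 = 2*(3*√3)² + 23*44 = 2*27 + 1012 = 54 + 1012 = 1066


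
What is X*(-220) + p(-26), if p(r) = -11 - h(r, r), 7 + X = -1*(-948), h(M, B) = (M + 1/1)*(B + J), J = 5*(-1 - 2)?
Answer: -208056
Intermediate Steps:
J = -15 (J = 5*(-3) = -15)
h(M, B) = (1 + M)*(-15 + B) (h(M, B) = (M + 1/1)*(B - 15) = (M + 1)*(-15 + B) = (1 + M)*(-15 + B))
X = 941 (X = -7 - 1*(-948) = -7 + 948 = 941)
p(r) = 4 - r² + 14*r (p(r) = -11 - (-15 + r - 15*r + r*r) = -11 - (-15 + r - 15*r + r²) = -11 - (-15 + r² - 14*r) = -11 + (15 - r² + 14*r) = 4 - r² + 14*r)
X*(-220) + p(-26) = 941*(-220) + (4 - 1*(-26)² + 14*(-26)) = -207020 + (4 - 1*676 - 364) = -207020 + (4 - 676 - 364) = -207020 - 1036 = -208056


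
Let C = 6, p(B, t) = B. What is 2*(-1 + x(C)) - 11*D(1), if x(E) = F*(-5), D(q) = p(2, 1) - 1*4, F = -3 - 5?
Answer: 100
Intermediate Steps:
F = -8
D(q) = -2 (D(q) = 2 - 1*4 = 2 - 4 = -2)
x(E) = 40 (x(E) = -8*(-5) = 40)
2*(-1 + x(C)) - 11*D(1) = 2*(-1 + 40) - 11*(-2) = 2*39 + 22 = 78 + 22 = 100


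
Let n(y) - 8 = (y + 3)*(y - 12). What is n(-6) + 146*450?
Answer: 65762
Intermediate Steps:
n(y) = 8 + (-12 + y)*(3 + y) (n(y) = 8 + (y + 3)*(y - 12) = 8 + (3 + y)*(-12 + y) = 8 + (-12 + y)*(3 + y))
n(-6) + 146*450 = (-28 + (-6)**2 - 9*(-6)) + 146*450 = (-28 + 36 + 54) + 65700 = 62 + 65700 = 65762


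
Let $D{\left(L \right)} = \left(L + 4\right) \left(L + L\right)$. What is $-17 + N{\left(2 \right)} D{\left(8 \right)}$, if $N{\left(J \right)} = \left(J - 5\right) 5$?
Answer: $-2897$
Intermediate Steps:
$N{\left(J \right)} = -25 + 5 J$ ($N{\left(J \right)} = \left(-5 + J\right) 5 = -25 + 5 J$)
$D{\left(L \right)} = 2 L \left(4 + L\right)$ ($D{\left(L \right)} = \left(4 + L\right) 2 L = 2 L \left(4 + L\right)$)
$-17 + N{\left(2 \right)} D{\left(8 \right)} = -17 + \left(-25 + 5 \cdot 2\right) 2 \cdot 8 \left(4 + 8\right) = -17 + \left(-25 + 10\right) 2 \cdot 8 \cdot 12 = -17 - 2880 = -2897$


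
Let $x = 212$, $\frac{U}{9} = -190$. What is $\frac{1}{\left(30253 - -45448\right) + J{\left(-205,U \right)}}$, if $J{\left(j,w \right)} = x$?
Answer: $\frac{1}{75913} \approx 1.3173 \cdot 10^{-5}$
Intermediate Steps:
$U = -1710$ ($U = 9 \left(-190\right) = -1710$)
$J{\left(j,w \right)} = 212$
$\frac{1}{\left(30253 - -45448\right) + J{\left(-205,U \right)}} = \frac{1}{\left(30253 - -45448\right) + 212} = \frac{1}{\left(30253 + 45448\right) + 212} = \frac{1}{75701 + 212} = \frac{1}{75913}$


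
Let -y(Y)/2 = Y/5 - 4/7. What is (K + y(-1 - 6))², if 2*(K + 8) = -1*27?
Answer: 1510441/4900 ≈ 308.25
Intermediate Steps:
y(Y) = 8/7 - 2*Y/5 (y(Y) = -2*(Y/5 - 4/7) = -2*(-4/7 + Y/5) = 8/7 - 2*Y/5)
K = -43/2 (K = -8 + (-1*27)/2 = -8 + (½)*(-27) = -8 - 27/2 = -43/2 ≈ -21.500)
(K + y(-1 - 6))² = (-43/2 + (8/7 - 2*(-1 - 6)/5))² = (-43/2 + (8/7 - ⅖*(-7)))² = (-43/2 + (8/7 + 14/5))² = (-43/2 + 138/35)² = (-1229/70)² = 1510441/4900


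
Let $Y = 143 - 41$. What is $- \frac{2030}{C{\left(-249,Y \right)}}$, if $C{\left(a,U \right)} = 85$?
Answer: $- \frac{406}{17} \approx -23.882$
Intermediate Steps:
$Y = 102$ ($Y = 143 - 41 = 102$)
$- \frac{2030}{C{\left(-249,Y \right)}} = - \frac{2030}{85} = \left(-2030\right) \frac{1}{85} = - \frac{406}{17}$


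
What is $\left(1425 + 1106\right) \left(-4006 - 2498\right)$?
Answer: $-16461624$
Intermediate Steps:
$\left(1425 + 1106\right) \left(-4006 - 2498\right) = 2531 \left(-6504\right) = -16461624$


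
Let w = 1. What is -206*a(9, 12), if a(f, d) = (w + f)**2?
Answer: -20600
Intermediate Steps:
a(f, d) = (1 + f)**2
-206*a(9, 12) = -206*(1 + 9)**2 = -206*10**2 = -206*100 = -20600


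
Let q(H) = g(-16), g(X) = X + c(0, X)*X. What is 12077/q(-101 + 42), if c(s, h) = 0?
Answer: -12077/16 ≈ -754.81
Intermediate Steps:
g(X) = X (g(X) = X + 0*X = X + 0 = X)
q(H) = -16
12077/q(-101 + 42) = 12077/(-16) = 12077*(-1/16) = -12077/16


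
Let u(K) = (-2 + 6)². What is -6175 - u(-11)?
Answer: -6191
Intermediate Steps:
u(K) = 16 (u(K) = 4² = 16)
-6175 - u(-11) = -6175 - 1*16 = -6175 - 16 = -6191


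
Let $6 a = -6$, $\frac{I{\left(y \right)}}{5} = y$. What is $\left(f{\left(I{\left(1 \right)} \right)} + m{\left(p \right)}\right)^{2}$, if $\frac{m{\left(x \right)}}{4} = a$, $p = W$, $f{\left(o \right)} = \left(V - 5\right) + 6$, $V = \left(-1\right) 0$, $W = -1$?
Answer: $9$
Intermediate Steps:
$V = 0$
$I{\left(y \right)} = 5 y$
$f{\left(o \right)} = 1$ ($f{\left(o \right)} = \left(0 - 5\right) + 6 = -5 + 6 = 1$)
$p = -1$
$a = -1$ ($a = \frac{1}{6} \left(-6\right) = -1$)
$m{\left(x \right)} = -4$ ($m{\left(x \right)} = 4 \left(-1\right) = -4$)
$\left(f{\left(I{\left(1 \right)} \right)} + m{\left(p \right)}\right)^{2} = \left(1 - 4\right)^{2} = \left(-3\right)^{2} = 9$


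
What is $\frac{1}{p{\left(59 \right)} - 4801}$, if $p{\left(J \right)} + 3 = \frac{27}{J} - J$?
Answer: $- \frac{59}{286890} \approx -0.00020565$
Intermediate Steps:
$p{\left(J \right)} = -3 - J + \frac{27}{J}$ ($p{\left(J \right)} = -3 - \left(J - \frac{27}{J}\right) = -3 - J + \frac{27}{J}$)
$\frac{1}{p{\left(59 \right)} - 4801} = \frac{1}{\left(-3 - 59 + \frac{27}{59}\right) - 4801} = \frac{1}{- \frac{3631}{59} - 4801} = \frac{1}{- \frac{286890}{59}} = - \frac{59}{286890}$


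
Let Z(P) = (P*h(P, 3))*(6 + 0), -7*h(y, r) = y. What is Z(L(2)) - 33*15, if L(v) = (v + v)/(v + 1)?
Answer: -10427/21 ≈ -496.52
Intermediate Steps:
L(v) = 2*v/(1 + v) (L(v) = (2*v)/(1 + v) = 2*v/(1 + v))
h(y, r) = -y/7
Z(P) = -6*P²/7 (Z(P) = (P*(-P/7))*(6 + 0) = -P²/7*6 = -6*P²/7)
Z(L(2)) - 33*15 = -6*16/(1 + 2)²/7 - 33*15 = -6*(2*2/3)²/7 - 495 = -6*(2*2*(⅓))²/7 - 495 = -6*(4/3)²/7 - 495 = -6/7*16/9 - 495 = -32/21 - 495 = -10427/21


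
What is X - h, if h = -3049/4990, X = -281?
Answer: -1399141/4990 ≈ -280.39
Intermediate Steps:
h = -3049/4990 (h = -3049*1/4990 = -3049/4990 ≈ -0.61102)
X - h = -281 - 1*(-3049/4990) = -281 + 3049/4990 = -1399141/4990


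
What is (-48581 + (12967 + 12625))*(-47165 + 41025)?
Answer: 141152460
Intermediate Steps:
(-48581 + (12967 + 12625))*(-47165 + 41025) = (-48581 + 25592)*(-6140) = -22989*(-6140) = 141152460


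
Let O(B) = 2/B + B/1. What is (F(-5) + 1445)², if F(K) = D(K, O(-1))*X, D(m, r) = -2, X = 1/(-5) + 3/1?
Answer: 51796809/25 ≈ 2.0719e+6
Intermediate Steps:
O(B) = B + 2/B (O(B) = 2/B + B*1 = 2/B + B = B + 2/B)
X = 14/5 (X = 1*(-⅕) + 3*1 = -⅕ + 3 = 14/5 ≈ 2.8000)
F(K) = -28/5 (F(K) = -2*14/5 = -28/5)
(F(-5) + 1445)² = (-28/5 + 1445)² = (7197/5)² = 51796809/25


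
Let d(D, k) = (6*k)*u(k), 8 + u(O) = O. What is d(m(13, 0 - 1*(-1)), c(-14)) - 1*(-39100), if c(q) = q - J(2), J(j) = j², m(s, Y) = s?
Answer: 41908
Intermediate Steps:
u(O) = -8 + O
c(q) = -4 + q (c(q) = q - 1*2² = q - 1*4 = q - 4 = -4 + q)
d(D, k) = 6*k*(-8 + k) (d(D, k) = (6*k)*(-8 + k) = 6*k*(-8 + k))
d(m(13, 0 - 1*(-1)), c(-14)) - 1*(-39100) = 6*(-4 - 14)*(-8 + (-4 - 14)) - 1*(-39100) = 6*(-18)*(-8 - 18) + 39100 = 6*(-18)*(-26) + 39100 = 2808 + 39100 = 41908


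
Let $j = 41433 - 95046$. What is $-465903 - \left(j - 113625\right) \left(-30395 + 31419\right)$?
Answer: $170785809$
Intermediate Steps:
$j = -53613$
$-465903 - \left(j - 113625\right) \left(-30395 + 31419\right) = -465903 - \left(-53613 - 113625\right) \left(-30395 + 31419\right) = -465903 - \left(-167238\right) 1024 = -465903 - -171251712 = -465903 + 171251712 = 170785809$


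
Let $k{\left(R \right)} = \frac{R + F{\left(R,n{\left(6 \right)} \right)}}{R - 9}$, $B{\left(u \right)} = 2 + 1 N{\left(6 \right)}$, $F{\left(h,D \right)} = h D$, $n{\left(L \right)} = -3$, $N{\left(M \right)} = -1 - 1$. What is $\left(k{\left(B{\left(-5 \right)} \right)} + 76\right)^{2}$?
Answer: $5776$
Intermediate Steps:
$N{\left(M \right)} = -2$
$F{\left(h,D \right)} = D h$
$B{\left(u \right)} = 0$ ($B{\left(u \right)} = 2 + 1 \left(-2\right) = 2 - 2 = 0$)
$k{\left(R \right)} = - \frac{2 R}{-9 + R}$ ($k{\left(R \right)} = \frac{R - 3 R}{R - 9} = \frac{\left(-2\right) R}{-9 + R} = - \frac{2 R}{-9 + R}$)
$\left(k{\left(B{\left(-5 \right)} \right)} + 76\right)^{2} = \left(\left(-2\right) 0 \frac{1}{-9 + 0} + 76\right)^{2} = \left(\left(-2\right) 0 \frac{1}{-9} + 76\right)^{2} = \left(\left(-2\right) 0 \left(- \frac{1}{9}\right) + 76\right)^{2} = \left(0 + 76\right)^{2} = 76^{2} = 5776$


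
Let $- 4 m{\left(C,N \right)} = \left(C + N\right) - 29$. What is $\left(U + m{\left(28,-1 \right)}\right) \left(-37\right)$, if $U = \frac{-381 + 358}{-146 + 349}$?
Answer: $- \frac{5809}{406} \approx -14.308$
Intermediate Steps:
$m{\left(C,N \right)} = \frac{29}{4} - \frac{C}{4} - \frac{N}{4}$ ($m{\left(C,N \right)} = - \frac{\left(C + N\right) - 29}{4} = - \frac{-29 + C + N}{4} = \frac{29}{4} - \frac{C}{4} - \frac{N}{4}$)
$U = - \frac{23}{203} \approx -0.1133$
$\left(U + m{\left(28,-1 \right)}\right) \left(-37\right) = \left(- \frac{23}{203} - - \frac{1}{2}\right) \left(-37\right) = \left(- \frac{23}{203} + \left(\frac{29}{4} - 7 + \frac{1}{4}\right)\right) \left(-37\right) = \left(- \frac{23}{203} + \frac{1}{2}\right) \left(-37\right) = \frac{157}{406} \left(-37\right) = - \frac{5809}{406}$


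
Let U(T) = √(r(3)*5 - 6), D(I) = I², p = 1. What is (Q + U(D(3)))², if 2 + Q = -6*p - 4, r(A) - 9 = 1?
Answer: 188 - 48*√11 ≈ 28.802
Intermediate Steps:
r(A) = 10 (r(A) = 9 + 1 = 10)
U(T) = 2*√11 (U(T) = √(10*5 - 6) = √(50 - 6) = √44 = 2*√11)
Q = -12 (Q = -2 + (-6*1 - 4) = -2 + (-6 - 4) = -2 - 10 = -12)
(Q + U(D(3)))² = (-12 + 2*√11)²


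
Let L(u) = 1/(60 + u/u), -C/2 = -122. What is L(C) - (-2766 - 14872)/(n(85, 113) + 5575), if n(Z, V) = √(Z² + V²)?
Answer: 6029303481/1894698491 - 17638*√19994/31060631 ≈ 3.1019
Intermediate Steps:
C = 244 (C = -2*(-122) = 244)
L(u) = 1/61 (L(u) = 1/(60 + 1) = 1/61)
n(Z, V) = √(V² + Z²)
L(C) - (-2766 - 14872)/(n(85, 113) + 5575) = 1/61 - (-2766 - 14872)/(√(113² + 85²) + 5575) = 1/61 - (-17638)/(√(12769 + 7225) + 5575) = 1/61 - (-17638)/(√19994 + 5575) = 1/61 - (-17638)/(5575 + √19994) = 1/61 + 17638/(5575 + √19994)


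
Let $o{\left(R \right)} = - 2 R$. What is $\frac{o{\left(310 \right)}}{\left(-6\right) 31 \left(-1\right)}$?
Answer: $- \frac{10}{3} \approx -3.3333$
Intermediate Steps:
$\frac{o{\left(310 \right)}}{\left(-6\right) 31 \left(-1\right)} = \frac{\left(-2\right) 310}{\left(-6\right) 31 \left(-1\right)} = - \frac{620}{\left(-186\right) \left(-1\right)} = - \frac{620}{186} = \left(-620\right) \frac{1}{186} = - \frac{10}{3}$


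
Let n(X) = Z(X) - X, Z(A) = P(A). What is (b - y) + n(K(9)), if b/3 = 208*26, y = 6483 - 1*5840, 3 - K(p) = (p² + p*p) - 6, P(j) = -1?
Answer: 15733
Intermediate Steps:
Z(A) = -1
K(p) = 9 - 2*p² (K(p) = 3 - ((p² + p*p) - 6) = 3 - ((p² + p²) - 6) = 3 - (2*p² - 6) = 3 - (-6 + 2*p²) = 3 + (6 - 2*p²) = 9 - 2*p²)
y = 643 (y = 6483 - 5840 = 643)
b = 16224 (b = 3*(208*26) = 3*5408 = 16224)
n(X) = -1 - X
(b - y) + n(K(9)) = (16224 - 1*643) + (-1 - (9 - 2*9²)) = (16224 - 643) + (-1 - (9 - 2*81)) = 15581 + (-1 - (9 - 162)) = 15581 + (-1 - 1*(-153)) = 15581 + (-1 + 153) = 15581 + 152 = 15733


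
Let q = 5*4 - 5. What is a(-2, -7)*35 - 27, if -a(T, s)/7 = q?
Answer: -3702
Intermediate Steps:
q = 15 (q = 20 - 5 = 15)
a(T, s) = -105 (a(T, s) = -7*15 = -105)
a(-2, -7)*35 - 27 = -105*35 - 27 = -3675 - 27 = -3702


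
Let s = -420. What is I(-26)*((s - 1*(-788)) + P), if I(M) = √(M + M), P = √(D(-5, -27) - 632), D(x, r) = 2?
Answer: -6*√910 + 736*I*√13 ≈ -181.0 + 2653.7*I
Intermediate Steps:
P = 3*I*√70 (P = √(2 - 632) = √(-630) = 3*I*√70 ≈ 25.1*I)
I(M) = √2*√M (I(M) = √(2*M) = √2*√M)
I(-26)*((s - 1*(-788)) + P) = (√2*√(-26))*((-420 - 1*(-788)) + 3*I*√70) = (√2*(I*√26))*((-420 + 788) + 3*I*√70) = (2*I*√13)*(368 + 3*I*√70) = 2*I*√13*(368 + 3*I*√70)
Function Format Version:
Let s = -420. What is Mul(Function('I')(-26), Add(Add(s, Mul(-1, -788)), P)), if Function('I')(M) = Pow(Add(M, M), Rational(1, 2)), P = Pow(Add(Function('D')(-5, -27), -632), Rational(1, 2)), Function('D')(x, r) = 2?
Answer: Add(Mul(-6, Pow(910, Rational(1, 2))), Mul(736, I, Pow(13, Rational(1, 2)))) ≈ Add(-181.00, Mul(2653.7, I))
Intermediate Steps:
P = Mul(3, I, Pow(70, Rational(1, 2))) (P = Pow(Add(2, -632), Rational(1, 2)) = Pow(-630, Rational(1, 2)) = Mul(3, I, Pow(70, Rational(1, 2))) ≈ Mul(25.100, I))
Function('I')(M) = Mul(Pow(2, Rational(1, 2)), Pow(M, Rational(1, 2))) (Function('I')(M) = Pow(Mul(2, M), Rational(1, 2)) = Mul(Pow(2, Rational(1, 2)), Pow(M, Rational(1, 2))))
Mul(Function('I')(-26), Add(Add(s, Mul(-1, -788)), P)) = Mul(Mul(Pow(2, Rational(1, 2)), Pow(-26, Rational(1, 2))), Add(Add(-420, Mul(-1, -788)), Mul(3, I, Pow(70, Rational(1, 2))))) = Mul(Mul(Pow(2, Rational(1, 2)), Mul(I, Pow(26, Rational(1, 2)))), Add(Add(-420, 788), Mul(3, I, Pow(70, Rational(1, 2))))) = Mul(Mul(2, I, Pow(13, Rational(1, 2))), Add(368, Mul(3, I, Pow(70, Rational(1, 2))))) = Mul(2, I, Pow(13, Rational(1, 2)), Add(368, Mul(3, I, Pow(70, Rational(1, 2)))))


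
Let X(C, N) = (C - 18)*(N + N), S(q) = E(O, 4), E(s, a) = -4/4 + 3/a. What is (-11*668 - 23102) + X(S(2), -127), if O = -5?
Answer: -51629/2 ≈ -25815.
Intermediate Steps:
E(s, a) = -1 + 3/a (E(s, a) = -4*¼ + 3/a = -1 + 3/a)
S(q) = -¼ (S(q) = (3 - 1*4)/4 = (3 - 4)/4 = (¼)*(-1) = -¼)
X(C, N) = 2*N*(-18 + C) (X(C, N) = (-18 + C)*(2*N) = 2*N*(-18 + C))
(-11*668 - 23102) + X(S(2), -127) = (-11*668 - 23102) + 2*(-127)*(-18 - ¼) = (-7348 - 23102) + 2*(-127)*(-73/4) = -30450 + 9271/2 = -51629/2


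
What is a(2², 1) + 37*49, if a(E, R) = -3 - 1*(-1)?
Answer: 1811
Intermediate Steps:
a(E, R) = -2 (a(E, R) = -3 + 1 = -2)
a(2², 1) + 37*49 = -2 + 37*49 = -2 + 1813 = 1811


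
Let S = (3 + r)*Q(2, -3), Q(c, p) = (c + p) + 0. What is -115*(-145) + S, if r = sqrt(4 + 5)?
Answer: 16669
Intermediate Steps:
r = 3 (r = sqrt(9) = 3)
Q(c, p) = c + p
S = -6 (S = (3 + 3)*(2 - 3) = 6*(-1) = -6)
-115*(-145) + S = -115*(-145) - 6 = 16675 - 6 = 16669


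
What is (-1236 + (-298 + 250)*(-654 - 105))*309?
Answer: 10875564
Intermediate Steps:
(-1236 + (-298 + 250)*(-654 - 105))*309 = (-1236 - 48*(-759))*309 = (-1236 + 36432)*309 = 35196*309 = 10875564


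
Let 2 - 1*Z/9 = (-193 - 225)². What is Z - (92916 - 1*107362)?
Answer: -1558052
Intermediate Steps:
Z = -1572498 (Z = 18 - 9*(-193 - 225)² = 18 - 9*(-418)² = 18 - 9*174724 = 18 - 1572516 = -1572498)
Z - (92916 - 1*107362) = -1572498 - (92916 - 1*107362) = -1572498 - (92916 - 107362) = -1572498 - 1*(-14446) = -1572498 + 14446 = -1558052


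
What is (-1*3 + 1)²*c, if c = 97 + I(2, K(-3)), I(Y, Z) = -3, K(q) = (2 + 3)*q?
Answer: 376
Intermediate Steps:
K(q) = 5*q
c = 94 (c = 97 - 3 = 94)
(-1*3 + 1)²*c = (-1*3 + 1)²*94 = (-3 + 1)²*94 = (-2)²*94 = 4*94 = 376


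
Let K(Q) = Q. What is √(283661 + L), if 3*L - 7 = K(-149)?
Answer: √2552523/3 ≈ 532.55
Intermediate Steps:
L = -142/3 (L = 7/3 + (⅓)*(-149) = 7/3 - 149/3 = -142/3 ≈ -47.333)
√(283661 + L) = √(283661 - 142/3) = √(850841/3) = √2552523/3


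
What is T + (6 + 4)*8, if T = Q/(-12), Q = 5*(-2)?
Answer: 485/6 ≈ 80.833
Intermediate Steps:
Q = -10
T = ⅚ (T = -10/(-12) = -10*(-1/12) = ⅚ ≈ 0.83333)
T + (6 + 4)*8 = ⅚ + (6 + 4)*8 = ⅚ + 10*8 = ⅚ + 80 = 485/6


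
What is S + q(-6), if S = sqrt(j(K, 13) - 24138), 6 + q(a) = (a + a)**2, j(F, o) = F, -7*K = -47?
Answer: 138 + I*sqrt(1182433)/7 ≈ 138.0 + 155.34*I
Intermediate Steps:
K = 47/7 (K = -1/7*(-47) = 47/7 ≈ 6.7143)
q(a) = -6 + 4*a**2 (q(a) = -6 + (a + a)**2 = -6 + (2*a)**2 = -6 + 4*a**2)
S = I*sqrt(1182433)/7 (S = sqrt(47/7 - 24138) = sqrt(-168919/7) = I*sqrt(1182433)/7 ≈ 155.34*I)
S + q(-6) = I*sqrt(1182433)/7 + (-6 + 4*(-6)**2) = I*sqrt(1182433)/7 + (-6 + 4*36) = I*sqrt(1182433)/7 + (-6 + 144) = I*sqrt(1182433)/7 + 138 = 138 + I*sqrt(1182433)/7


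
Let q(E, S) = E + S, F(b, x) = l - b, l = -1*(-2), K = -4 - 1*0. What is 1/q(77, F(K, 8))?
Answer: 1/83 ≈ 0.012048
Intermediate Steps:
K = -4 (K = -4 + 0 = -4)
l = 2
F(b, x) = 2 - b
1/q(77, F(K, 8)) = 1/(77 + (2 - 1*(-4))) = 1/(77 + (2 + 4)) = 1/(77 + 6) = 1/83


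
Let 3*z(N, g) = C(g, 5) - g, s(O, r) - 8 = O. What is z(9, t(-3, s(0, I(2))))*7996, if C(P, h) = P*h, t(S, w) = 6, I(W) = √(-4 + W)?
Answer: 63968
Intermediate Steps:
s(O, r) = 8 + O
z(N, g) = 4*g/3 (z(N, g) = (g*5 - g)/3 = (5*g - g)/3 = (4*g)/3 = 4*g/3)
z(9, t(-3, s(0, I(2))))*7996 = ((4/3)*6)*7996 = 8*7996 = 63968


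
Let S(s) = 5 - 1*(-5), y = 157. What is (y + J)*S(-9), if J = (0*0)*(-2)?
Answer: 1570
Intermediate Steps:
S(s) = 10 (S(s) = 5 + 5 = 10)
J = 0 (J = 0*(-2) = 0)
(y + J)*S(-9) = (157 + 0)*10 = 157*10 = 1570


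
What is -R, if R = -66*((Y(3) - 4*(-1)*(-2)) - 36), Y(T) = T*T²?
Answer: -1122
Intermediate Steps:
Y(T) = T³
R = 1122 (R = -66*((3³ - 4*(-1)*(-2)) - 36) = -66*((27 + 4*(-2)) - 36) = -66*((27 - 8) - 36) = -66*(19 - 36) = -66*(-17) = 1122)
-R = -1*1122 = -1122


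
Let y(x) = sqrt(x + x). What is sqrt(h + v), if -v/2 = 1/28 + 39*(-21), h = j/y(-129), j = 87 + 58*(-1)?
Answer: sqrt(5342326794 - 366618*I*sqrt(258))/1806 ≈ 40.471 - 0.022305*I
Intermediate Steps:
y(x) = sqrt(2)*sqrt(x) (y(x) = sqrt(2*x) = sqrt(2)*sqrt(x))
j = 29 (j = 87 - 58 = 29)
h = -29*I*sqrt(258)/258 (h = 29/((sqrt(2)*sqrt(-129))) = 29/((sqrt(2)*(I*sqrt(129)))) = 29/((I*sqrt(258))) = 29*(-I*sqrt(258)/258) = -29*I*sqrt(258)/258 ≈ -1.8055*I)
v = 22931/14 (v = -2*(1/28 + 39*(-21)) = -2*(1/28 - 819) = -2*(-22931/28) = 22931/14 ≈ 1637.9)
sqrt(h + v) = sqrt(-29*I*sqrt(258)/258 + 22931/14) = sqrt(22931/14 - 29*I*sqrt(258)/258)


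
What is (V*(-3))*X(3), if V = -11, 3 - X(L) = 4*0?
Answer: 99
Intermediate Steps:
X(L) = 3 (X(L) = 3 - 4*0 = 3 - 1*0 = 3 + 0 = 3)
(V*(-3))*X(3) = -11*(-3)*3 = 33*3 = 99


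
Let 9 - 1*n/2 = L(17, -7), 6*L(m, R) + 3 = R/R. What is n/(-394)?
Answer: -28/591 ≈ -0.047377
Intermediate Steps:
L(m, R) = -⅓ (L(m, R) = -½ + (R/R)/6 = -½ + (⅙)*1 = -½ + ⅙ = -⅓)
n = 56/3 (n = 18 - 2*(-⅓) = 18 + ⅔ = 56/3 ≈ 18.667)
n/(-394) = (56/3)/(-394) = (56/3)*(-1/394) = -28/591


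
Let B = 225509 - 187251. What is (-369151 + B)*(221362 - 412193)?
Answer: 63144642083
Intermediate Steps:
B = 38258
(-369151 + B)*(221362 - 412193) = (-369151 + 38258)*(221362 - 412193) = -330893*(-190831) = 63144642083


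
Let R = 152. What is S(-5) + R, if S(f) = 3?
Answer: 155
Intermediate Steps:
S(-5) + R = 3 + 152 = 155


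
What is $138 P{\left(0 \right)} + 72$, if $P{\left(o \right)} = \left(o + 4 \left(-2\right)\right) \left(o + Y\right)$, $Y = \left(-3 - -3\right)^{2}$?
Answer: $72$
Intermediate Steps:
$Y = 0$ ($Y = \left(-3 + 3\right)^{2} = 0^{2} = 0$)
$P{\left(o \right)} = o \left(-8 + o\right)$ ($P{\left(o \right)} = \left(o + 4 \left(-2\right)\right) \left(o + 0\right) = \left(o - 8\right) o = \left(-8 + o\right) o = o \left(-8 + o\right)$)
$138 P{\left(0 \right)} + 72 = 138 \cdot 0 \left(-8 + 0\right) + 72 = 138 \cdot 0 \left(-8\right) + 72 = 138 \cdot 0 + 72 = 0 + 72 = 72$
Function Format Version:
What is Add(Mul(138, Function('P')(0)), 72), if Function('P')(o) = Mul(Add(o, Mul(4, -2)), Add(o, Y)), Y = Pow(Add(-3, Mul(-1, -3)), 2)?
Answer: 72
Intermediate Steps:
Y = 0 (Y = Pow(Add(-3, 3), 2) = Pow(0, 2) = 0)
Function('P')(o) = Mul(o, Add(-8, o)) (Function('P')(o) = Mul(Add(o, Mul(4, -2)), Add(o, 0)) = Mul(Add(o, -8), o) = Mul(Add(-8, o), o) = Mul(o, Add(-8, o)))
Add(Mul(138, Function('P')(0)), 72) = Add(Mul(138, Mul(0, Add(-8, 0))), 72) = Add(Mul(138, Mul(0, -8)), 72) = Add(Mul(138, 0), 72) = Add(0, 72) = 72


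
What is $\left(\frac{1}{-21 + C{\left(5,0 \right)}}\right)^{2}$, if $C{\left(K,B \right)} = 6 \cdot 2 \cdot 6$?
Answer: $\frac{1}{2601} \approx 0.00038447$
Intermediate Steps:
$C{\left(K,B \right)} = 72$ ($C{\left(K,B \right)} = 12 \cdot 6 = 72$)
$\left(\frac{1}{-21 + C{\left(5,0 \right)}}\right)^{2} = \left(\frac{1}{-21 + 72}\right)^{2} = \left(\frac{1}{51}\right)^{2} = \frac{1}{2601}$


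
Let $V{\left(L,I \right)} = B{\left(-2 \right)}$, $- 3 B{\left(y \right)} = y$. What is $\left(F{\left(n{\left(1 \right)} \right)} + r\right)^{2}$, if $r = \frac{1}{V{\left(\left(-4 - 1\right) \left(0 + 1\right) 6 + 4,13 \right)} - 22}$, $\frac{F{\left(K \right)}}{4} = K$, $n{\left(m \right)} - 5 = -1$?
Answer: $\frac{1042441}{4096} \approx 254.5$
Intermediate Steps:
$n{\left(m \right)} = 4$ ($n{\left(m \right)} = 5 - 1 = 4$)
$B{\left(y \right)} = - \frac{y}{3}$
$V{\left(L,I \right)} = \frac{2}{3}$ ($V{\left(L,I \right)} = \left(- \frac{1}{3}\right) \left(-2\right) = \frac{2}{3}$)
$F{\left(K \right)} = 4 K$
$r = - \frac{3}{64}$ ($r = \frac{1}{\frac{2}{3} - 22} = \frac{1}{- \frac{64}{3}} = - \frac{3}{64} \approx -0.046875$)
$\left(F{\left(n{\left(1 \right)} \right)} + r\right)^{2} = \left(4 \cdot 4 - \frac{3}{64}\right)^{2} = \left(16 - \frac{3}{64}\right)^{2} = \left(\frac{1021}{64}\right)^{2} = \frac{1042441}{4096}$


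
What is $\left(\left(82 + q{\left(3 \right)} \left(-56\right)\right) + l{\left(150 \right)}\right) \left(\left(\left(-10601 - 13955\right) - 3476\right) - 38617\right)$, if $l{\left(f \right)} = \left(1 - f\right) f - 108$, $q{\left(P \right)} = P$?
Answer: $1502535056$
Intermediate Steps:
$l{\left(f \right)} = -108 + f \left(1 - f\right)$ ($l{\left(f \right)} = f \left(1 - f\right) - 108 = -108 + f \left(1 - f\right)$)
$\left(\left(82 + q{\left(3 \right)} \left(-56\right)\right) + l{\left(150 \right)}\right) \left(\left(\left(-10601 - 13955\right) - 3476\right) - 38617\right) = \left(\left(82 + 3 \left(-56\right)\right) - 22458\right) \left(\left(\left(-10601 - 13955\right) - 3476\right) - 38617\right) = \left(\left(82 - 168\right) - 22458\right) \left(\left(-24556 - 3476\right) - 38617\right) = \left(-86 - 22458\right) \left(-28032 - 38617\right) = \left(-86 - 22458\right) \left(-66649\right) = \left(-22544\right) \left(-66649\right) = 1502535056$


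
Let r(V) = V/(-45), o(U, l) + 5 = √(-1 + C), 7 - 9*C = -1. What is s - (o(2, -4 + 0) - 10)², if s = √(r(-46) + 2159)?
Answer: -2024/9 + 10*I + √486005/15 ≈ -178.41 + 10.0*I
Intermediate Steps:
C = 8/9 (C = 7/9 - ⅑*(-1) = 7/9 + ⅑ = 8/9 ≈ 0.88889)
o(U, l) = -5 + I/3 (o(U, l) = -5 + √(-1 + 8/9) = -5 + √(-⅑) = -5 + I/3)
r(V) = -V/45 (r(V) = V*(-1/45) = -V/45)
s = √486005/15 (s = √(-1/45*(-46) + 2159) = √(46/45 + 2159) = √(97201/45) = √486005/15 ≈ 46.476)
s - (o(2, -4 + 0) - 10)² = √486005/15 - ((-5 + I/3) - 10)² = √486005/15 - (-15 + I/3)² = -(-15 + I/3)² + √486005/15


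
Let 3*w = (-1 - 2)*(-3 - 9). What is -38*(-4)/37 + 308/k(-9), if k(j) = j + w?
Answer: 11852/111 ≈ 106.77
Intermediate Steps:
w = 12 (w = ((-1 - 2)*(-3 - 9))/3 = (-3*(-12))/3 = (1/3)*36 = 12)
k(j) = 12 + j (k(j) = j + 12 = 12 + j)
-38*(-4)/37 + 308/k(-9) = -38*(-4)/37 + 308/(12 - 9) = 152*(1/37) + 308/3 = 152/37 + 308*(1/3) = 152/37 + 308/3 = 11852/111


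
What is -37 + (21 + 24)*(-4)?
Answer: -217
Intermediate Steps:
-37 + (21 + 24)*(-4) = -37 + 45*(-4) = -37 - 180 = -217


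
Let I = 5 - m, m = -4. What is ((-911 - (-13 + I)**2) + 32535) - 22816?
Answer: 8792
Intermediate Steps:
I = 9 (I = 5 - 1*(-4) = 5 + 4 = 9)
((-911 - (-13 + I)**2) + 32535) - 22816 = ((-911 - (-13 + 9)**2) + 32535) - 22816 = ((-911 - 1*(-4)**2) + 32535) - 22816 = ((-911 - 1*16) + 32535) - 22816 = ((-911 - 16) + 32535) - 22816 = (-927 + 32535) - 22816 = 31608 - 22816 = 8792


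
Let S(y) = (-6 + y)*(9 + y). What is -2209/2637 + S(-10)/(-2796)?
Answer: -518213/614421 ≈ -0.84342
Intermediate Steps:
-2209/2637 + S(-10)/(-2796) = -2209/2637 + (-54 + (-10)² + 3*(-10))/(-2796) = -2209*1/2637 + (-54 + 100 - 30)*(-1/2796) = -2209/2637 + 16*(-1/2796) = -2209/2637 - 4/699 = -518213/614421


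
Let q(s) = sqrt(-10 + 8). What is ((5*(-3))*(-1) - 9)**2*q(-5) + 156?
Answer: 156 + 36*I*sqrt(2) ≈ 156.0 + 50.912*I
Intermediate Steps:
q(s) = I*sqrt(2) (q(s) = sqrt(-2) = I*sqrt(2))
((5*(-3))*(-1) - 9)**2*q(-5) + 156 = ((5*(-3))*(-1) - 9)**2*(I*sqrt(2)) + 156 = (-15*(-1) - 9)**2*(I*sqrt(2)) + 156 = (15 - 9)**2*(I*sqrt(2)) + 156 = 6**2*(I*sqrt(2)) + 156 = 36*(I*sqrt(2)) + 156 = 36*I*sqrt(2) + 156 = 156 + 36*I*sqrt(2)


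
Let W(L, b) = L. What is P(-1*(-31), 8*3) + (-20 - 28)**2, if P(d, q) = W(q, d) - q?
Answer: 2304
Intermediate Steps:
P(d, q) = 0 (P(d, q) = q - q = 0)
P(-1*(-31), 8*3) + (-20 - 28)**2 = 0 + (-20 - 28)**2 = 0 + (-48)**2 = 0 + 2304 = 2304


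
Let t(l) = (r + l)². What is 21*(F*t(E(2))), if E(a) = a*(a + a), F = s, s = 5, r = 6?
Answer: 20580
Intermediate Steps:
F = 5
E(a) = 2*a² (E(a) = a*(2*a) = 2*a²)
t(l) = (6 + l)²
21*(F*t(E(2))) = 21*(5*(6 + 2*2²)²) = 21*(5*(6 + 2*4)²) = 21*(5*(6 + 8)²) = 21*(5*14²) = 21*(5*196) = 21*980 = 20580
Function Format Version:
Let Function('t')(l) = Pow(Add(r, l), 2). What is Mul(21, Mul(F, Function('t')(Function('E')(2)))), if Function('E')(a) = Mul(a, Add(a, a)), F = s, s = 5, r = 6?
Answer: 20580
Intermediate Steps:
F = 5
Function('E')(a) = Mul(2, Pow(a, 2)) (Function('E')(a) = Mul(a, Mul(2, a)) = Mul(2, Pow(a, 2)))
Function('t')(l) = Pow(Add(6, l), 2)
Mul(21, Mul(F, Function('t')(Function('E')(2)))) = Mul(21, Mul(5, Pow(Add(6, Mul(2, Pow(2, 2))), 2))) = Mul(21, Mul(5, Pow(Add(6, Mul(2, 4)), 2))) = Mul(21, Mul(5, Pow(Add(6, 8), 2))) = Mul(21, Mul(5, Pow(14, 2))) = Mul(21, Mul(5, 196)) = Mul(21, 980) = 20580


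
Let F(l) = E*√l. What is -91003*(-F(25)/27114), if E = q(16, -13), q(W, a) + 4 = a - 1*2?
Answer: -8645285/27114 ≈ -318.85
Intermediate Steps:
q(W, a) = -6 + a (q(W, a) = -4 + (a - 1*2) = -4 + (a - 2) = -4 + (-2 + a) = -6 + a)
E = -19 (E = -6 - 13 = -19)
F(l) = -19*√l
-91003*(-F(25)/27114) = -91003/((-27114/((-19*√25)))) = -91003/((-27114/((-19*5)))) = -91003/((-27114/(-95))) = -91003/((-27114*(-1/95))) = -91003/27114/95 = -91003*95/27114 = -8645285/27114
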